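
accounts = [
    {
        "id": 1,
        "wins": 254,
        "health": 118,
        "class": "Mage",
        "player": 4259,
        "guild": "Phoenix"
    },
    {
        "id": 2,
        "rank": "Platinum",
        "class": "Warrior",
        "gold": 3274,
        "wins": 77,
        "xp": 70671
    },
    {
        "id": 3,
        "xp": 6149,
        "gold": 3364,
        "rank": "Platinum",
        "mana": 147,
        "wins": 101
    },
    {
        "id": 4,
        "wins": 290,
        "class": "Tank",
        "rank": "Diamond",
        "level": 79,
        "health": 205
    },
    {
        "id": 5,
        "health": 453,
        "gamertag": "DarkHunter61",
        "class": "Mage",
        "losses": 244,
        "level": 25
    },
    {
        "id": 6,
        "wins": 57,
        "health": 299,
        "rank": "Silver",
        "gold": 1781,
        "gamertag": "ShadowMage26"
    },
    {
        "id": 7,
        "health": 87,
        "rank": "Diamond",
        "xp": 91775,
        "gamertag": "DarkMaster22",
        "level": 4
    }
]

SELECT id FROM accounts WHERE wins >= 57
[1, 2, 3, 4, 6]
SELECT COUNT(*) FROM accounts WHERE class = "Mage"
2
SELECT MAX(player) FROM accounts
4259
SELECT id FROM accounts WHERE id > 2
[3, 4, 5, 6, 7]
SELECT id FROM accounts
[1, 2, 3, 4, 5, 6, 7]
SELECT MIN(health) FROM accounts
87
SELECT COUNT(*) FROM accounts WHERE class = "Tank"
1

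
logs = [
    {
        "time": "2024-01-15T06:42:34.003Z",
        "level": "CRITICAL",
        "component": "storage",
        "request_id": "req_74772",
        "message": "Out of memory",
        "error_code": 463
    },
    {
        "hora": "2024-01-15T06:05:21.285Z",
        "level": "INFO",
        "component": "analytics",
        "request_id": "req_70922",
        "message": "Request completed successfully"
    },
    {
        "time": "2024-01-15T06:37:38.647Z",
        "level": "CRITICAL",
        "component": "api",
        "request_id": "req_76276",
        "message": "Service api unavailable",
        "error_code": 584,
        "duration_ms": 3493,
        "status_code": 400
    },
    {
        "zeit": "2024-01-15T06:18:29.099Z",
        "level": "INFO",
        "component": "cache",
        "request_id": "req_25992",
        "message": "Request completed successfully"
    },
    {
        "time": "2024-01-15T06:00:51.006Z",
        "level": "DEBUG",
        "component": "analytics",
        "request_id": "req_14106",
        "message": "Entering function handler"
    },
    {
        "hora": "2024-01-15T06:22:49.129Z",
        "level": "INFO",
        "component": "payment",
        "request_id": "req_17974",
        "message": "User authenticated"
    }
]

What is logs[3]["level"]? "INFO"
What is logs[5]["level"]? "INFO"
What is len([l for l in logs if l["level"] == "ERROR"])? 0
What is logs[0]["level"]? "CRITICAL"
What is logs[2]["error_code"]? 584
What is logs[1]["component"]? "analytics"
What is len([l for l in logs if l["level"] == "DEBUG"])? 1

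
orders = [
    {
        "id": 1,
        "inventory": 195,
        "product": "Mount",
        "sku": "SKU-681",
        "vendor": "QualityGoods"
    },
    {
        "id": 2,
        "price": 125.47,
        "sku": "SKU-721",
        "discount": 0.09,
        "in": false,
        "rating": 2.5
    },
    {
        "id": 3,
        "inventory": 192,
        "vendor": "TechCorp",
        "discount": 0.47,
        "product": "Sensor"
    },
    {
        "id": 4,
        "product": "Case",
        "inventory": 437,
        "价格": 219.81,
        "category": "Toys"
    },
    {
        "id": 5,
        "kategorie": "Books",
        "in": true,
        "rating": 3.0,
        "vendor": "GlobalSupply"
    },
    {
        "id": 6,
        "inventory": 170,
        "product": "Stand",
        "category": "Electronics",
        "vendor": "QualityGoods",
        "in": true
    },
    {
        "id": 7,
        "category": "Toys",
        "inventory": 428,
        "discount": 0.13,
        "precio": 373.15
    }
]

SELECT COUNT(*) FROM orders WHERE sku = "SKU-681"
1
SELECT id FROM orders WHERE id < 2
[1]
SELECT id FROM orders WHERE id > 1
[2, 3, 4, 5, 6, 7]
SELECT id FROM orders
[1, 2, 3, 4, 5, 6, 7]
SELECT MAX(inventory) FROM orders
437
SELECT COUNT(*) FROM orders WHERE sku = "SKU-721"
1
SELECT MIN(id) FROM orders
1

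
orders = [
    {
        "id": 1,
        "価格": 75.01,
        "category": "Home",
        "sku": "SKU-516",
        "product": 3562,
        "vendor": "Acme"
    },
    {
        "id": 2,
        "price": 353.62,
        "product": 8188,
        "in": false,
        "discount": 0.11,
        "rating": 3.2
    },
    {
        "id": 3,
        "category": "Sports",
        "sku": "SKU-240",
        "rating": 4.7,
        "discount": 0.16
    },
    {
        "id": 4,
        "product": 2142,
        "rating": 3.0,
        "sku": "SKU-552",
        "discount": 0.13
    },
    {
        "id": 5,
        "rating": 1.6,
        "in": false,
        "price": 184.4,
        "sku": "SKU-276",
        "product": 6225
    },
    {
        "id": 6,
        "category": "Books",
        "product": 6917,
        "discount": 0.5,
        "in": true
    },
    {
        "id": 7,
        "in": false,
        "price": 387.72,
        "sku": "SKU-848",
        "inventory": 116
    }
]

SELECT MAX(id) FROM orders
7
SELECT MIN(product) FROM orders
2142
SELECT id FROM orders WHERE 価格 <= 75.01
[1]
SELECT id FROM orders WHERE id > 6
[7]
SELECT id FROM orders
[1, 2, 3, 4, 5, 6, 7]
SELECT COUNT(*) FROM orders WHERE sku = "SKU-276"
1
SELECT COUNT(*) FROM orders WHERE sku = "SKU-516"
1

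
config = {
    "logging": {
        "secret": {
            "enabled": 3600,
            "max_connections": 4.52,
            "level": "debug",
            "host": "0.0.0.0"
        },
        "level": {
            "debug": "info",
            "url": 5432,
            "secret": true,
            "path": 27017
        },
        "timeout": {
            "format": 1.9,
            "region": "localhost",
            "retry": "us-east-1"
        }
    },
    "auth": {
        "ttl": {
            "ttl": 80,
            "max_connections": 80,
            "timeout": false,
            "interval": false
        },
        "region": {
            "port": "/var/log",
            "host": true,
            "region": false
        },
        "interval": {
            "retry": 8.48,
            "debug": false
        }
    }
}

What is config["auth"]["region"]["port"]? "/var/log"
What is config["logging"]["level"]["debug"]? "info"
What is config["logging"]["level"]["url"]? 5432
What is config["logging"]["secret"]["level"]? "debug"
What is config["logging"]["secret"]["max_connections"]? 4.52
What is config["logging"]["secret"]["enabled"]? 3600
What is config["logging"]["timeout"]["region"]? "localhost"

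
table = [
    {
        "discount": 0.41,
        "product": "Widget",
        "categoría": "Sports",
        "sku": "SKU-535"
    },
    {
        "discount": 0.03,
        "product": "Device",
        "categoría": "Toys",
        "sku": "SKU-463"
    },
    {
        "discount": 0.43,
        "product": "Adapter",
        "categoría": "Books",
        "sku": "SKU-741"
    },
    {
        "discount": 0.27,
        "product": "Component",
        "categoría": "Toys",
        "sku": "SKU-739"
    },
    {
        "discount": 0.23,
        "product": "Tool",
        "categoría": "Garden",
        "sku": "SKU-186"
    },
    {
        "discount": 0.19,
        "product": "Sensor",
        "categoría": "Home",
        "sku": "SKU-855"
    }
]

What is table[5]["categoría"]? "Home"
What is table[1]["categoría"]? "Toys"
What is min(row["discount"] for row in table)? 0.03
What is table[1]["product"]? "Device"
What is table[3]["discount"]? 0.27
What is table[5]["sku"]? "SKU-855"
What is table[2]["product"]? "Adapter"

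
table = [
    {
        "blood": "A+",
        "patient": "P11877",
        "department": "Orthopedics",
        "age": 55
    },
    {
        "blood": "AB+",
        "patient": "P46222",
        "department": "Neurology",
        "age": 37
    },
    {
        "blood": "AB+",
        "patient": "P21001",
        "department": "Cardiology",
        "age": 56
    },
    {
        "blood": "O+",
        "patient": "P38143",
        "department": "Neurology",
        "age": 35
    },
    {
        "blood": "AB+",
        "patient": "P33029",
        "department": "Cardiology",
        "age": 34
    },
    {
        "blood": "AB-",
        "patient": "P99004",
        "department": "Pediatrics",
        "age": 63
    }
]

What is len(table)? 6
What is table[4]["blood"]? "AB+"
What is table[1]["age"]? 37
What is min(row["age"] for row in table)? 34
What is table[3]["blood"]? "O+"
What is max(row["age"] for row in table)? 63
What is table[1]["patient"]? "P46222"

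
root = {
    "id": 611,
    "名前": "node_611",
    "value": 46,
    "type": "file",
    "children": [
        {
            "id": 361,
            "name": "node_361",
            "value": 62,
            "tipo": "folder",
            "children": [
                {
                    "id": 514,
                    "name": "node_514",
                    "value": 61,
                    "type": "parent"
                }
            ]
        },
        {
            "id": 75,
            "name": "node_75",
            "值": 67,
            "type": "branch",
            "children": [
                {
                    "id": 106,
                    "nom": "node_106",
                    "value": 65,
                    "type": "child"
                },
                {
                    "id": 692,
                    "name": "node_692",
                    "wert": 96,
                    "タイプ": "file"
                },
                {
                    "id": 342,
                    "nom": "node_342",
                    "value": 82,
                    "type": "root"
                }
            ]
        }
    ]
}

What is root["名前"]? "node_611"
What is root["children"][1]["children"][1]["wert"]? 96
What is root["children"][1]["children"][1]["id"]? 692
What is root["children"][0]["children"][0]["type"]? "parent"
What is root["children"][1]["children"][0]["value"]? 65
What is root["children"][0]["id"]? 361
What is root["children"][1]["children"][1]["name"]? "node_692"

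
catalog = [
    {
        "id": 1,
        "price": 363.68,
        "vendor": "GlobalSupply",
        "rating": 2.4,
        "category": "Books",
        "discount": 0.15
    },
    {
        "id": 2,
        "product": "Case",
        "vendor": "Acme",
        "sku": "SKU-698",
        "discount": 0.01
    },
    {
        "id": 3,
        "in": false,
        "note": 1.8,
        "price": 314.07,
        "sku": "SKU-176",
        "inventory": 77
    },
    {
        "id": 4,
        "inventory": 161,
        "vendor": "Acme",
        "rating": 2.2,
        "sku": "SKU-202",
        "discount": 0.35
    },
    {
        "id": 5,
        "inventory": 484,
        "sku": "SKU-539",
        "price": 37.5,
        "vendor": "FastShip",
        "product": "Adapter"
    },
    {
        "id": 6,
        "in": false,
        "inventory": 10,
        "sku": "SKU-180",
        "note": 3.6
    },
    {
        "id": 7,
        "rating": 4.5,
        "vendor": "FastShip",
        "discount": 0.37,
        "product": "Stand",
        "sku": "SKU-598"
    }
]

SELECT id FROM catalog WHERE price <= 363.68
[1, 3, 5]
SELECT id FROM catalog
[1, 2, 3, 4, 5, 6, 7]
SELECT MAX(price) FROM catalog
363.68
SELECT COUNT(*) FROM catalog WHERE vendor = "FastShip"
2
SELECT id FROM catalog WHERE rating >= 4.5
[7]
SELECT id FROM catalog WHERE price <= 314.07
[3, 5]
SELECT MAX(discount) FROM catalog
0.37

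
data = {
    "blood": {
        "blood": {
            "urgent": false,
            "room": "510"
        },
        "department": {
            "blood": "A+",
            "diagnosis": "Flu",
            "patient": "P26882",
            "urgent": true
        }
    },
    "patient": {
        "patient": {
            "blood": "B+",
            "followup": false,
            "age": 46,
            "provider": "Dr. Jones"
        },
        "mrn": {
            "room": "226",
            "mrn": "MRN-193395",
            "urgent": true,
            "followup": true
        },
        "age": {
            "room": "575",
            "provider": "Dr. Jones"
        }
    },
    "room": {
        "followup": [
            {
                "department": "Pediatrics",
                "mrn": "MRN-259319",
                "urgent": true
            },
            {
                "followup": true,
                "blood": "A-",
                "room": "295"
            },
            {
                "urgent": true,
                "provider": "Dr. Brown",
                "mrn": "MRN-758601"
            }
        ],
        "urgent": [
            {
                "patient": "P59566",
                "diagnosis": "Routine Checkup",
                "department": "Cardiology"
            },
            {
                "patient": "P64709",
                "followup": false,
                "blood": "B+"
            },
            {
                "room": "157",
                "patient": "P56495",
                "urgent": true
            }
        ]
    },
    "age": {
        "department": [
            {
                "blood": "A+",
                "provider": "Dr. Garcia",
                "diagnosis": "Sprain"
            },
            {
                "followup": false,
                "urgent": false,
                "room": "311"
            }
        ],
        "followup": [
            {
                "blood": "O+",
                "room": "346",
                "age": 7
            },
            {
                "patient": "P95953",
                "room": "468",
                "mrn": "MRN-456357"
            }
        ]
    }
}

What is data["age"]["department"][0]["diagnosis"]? "Sprain"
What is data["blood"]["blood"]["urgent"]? False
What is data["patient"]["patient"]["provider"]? "Dr. Jones"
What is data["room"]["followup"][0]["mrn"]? "MRN-259319"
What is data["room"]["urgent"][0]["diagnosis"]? "Routine Checkup"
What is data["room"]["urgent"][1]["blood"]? "B+"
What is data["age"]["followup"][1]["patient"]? "P95953"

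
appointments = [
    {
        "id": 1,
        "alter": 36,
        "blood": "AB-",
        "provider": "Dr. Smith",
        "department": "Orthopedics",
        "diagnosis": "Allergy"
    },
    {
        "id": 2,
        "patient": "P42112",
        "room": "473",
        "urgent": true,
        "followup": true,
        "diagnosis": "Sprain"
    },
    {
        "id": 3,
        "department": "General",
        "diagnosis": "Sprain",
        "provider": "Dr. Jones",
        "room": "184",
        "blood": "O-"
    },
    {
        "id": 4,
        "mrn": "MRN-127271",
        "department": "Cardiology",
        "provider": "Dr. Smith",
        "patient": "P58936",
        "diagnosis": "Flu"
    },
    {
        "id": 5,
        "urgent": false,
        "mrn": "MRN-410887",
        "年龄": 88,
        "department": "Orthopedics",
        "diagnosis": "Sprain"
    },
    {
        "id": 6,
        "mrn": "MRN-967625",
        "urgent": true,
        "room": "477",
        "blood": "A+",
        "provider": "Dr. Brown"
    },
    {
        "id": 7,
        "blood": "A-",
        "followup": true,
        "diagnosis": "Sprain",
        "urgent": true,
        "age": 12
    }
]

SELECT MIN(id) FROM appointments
1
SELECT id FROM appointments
[1, 2, 3, 4, 5, 6, 7]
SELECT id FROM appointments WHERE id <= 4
[1, 2, 3, 4]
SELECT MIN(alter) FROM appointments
36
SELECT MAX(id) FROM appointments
7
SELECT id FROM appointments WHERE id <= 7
[1, 2, 3, 4, 5, 6, 7]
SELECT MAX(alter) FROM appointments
36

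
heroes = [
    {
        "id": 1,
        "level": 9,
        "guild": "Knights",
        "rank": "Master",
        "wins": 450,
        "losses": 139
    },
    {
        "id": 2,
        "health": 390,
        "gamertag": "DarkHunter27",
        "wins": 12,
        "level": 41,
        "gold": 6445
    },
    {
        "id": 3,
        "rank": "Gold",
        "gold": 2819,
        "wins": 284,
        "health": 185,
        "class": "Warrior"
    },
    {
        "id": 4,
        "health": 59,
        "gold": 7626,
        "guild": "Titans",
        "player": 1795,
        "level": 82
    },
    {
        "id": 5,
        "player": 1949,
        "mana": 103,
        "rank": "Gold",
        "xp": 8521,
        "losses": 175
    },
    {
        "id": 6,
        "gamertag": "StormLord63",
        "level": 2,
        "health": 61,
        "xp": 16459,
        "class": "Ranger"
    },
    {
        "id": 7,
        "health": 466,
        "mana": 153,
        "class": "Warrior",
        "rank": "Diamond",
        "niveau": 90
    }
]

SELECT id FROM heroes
[1, 2, 3, 4, 5, 6, 7]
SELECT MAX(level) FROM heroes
82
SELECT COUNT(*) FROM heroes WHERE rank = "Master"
1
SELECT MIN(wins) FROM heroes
12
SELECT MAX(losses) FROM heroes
175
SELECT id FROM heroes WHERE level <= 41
[1, 2, 6]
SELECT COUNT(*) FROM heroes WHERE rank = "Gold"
2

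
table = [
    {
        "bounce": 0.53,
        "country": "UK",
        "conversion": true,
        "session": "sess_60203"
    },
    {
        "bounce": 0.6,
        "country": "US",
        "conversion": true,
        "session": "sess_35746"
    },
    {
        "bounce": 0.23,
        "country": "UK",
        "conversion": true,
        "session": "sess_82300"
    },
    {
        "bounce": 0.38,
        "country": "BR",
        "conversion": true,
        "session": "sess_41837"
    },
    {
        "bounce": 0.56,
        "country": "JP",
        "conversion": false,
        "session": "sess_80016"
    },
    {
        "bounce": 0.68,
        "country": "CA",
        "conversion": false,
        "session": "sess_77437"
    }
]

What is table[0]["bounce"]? 0.53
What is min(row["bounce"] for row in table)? 0.23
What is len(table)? 6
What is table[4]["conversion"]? False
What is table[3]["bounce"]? 0.38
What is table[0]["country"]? "UK"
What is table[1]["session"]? "sess_35746"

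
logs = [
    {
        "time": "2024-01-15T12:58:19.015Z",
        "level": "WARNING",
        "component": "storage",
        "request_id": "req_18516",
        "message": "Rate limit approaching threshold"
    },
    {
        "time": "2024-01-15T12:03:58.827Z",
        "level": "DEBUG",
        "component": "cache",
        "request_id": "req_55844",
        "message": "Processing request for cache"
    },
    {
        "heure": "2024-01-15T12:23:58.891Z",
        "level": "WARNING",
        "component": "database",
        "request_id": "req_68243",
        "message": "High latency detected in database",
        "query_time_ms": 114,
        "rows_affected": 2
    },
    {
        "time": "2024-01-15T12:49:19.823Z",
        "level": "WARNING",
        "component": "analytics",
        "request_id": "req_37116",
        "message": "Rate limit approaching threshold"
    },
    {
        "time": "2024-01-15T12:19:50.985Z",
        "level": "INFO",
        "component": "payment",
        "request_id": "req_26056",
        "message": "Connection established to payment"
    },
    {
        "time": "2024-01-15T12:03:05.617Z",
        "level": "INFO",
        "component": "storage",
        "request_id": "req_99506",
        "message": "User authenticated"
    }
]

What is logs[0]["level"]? "WARNING"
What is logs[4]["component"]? "payment"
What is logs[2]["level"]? "WARNING"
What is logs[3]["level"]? "WARNING"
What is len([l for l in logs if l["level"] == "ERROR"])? 0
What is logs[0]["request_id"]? "req_18516"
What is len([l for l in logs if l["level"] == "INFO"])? 2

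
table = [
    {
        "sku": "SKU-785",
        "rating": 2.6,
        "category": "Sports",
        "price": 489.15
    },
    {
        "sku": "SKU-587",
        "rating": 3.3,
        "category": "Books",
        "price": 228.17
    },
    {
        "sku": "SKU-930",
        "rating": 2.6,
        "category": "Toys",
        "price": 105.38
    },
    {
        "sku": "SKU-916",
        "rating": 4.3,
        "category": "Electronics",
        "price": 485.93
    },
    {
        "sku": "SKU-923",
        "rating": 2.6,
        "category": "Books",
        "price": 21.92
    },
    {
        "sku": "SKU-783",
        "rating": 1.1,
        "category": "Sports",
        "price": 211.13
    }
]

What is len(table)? 6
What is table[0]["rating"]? 2.6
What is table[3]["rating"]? 4.3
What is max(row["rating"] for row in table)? 4.3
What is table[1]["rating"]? 3.3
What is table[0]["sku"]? "SKU-785"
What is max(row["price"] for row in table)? 489.15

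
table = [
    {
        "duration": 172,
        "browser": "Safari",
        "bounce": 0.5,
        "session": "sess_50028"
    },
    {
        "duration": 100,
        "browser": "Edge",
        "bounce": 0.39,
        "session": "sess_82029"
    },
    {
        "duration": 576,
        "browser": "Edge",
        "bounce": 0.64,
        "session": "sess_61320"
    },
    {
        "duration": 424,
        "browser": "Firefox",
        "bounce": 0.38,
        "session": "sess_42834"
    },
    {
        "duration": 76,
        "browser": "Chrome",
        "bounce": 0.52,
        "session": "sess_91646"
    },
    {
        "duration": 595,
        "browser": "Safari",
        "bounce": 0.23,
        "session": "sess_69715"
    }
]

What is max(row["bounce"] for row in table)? 0.64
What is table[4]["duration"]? 76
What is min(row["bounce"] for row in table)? 0.23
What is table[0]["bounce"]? 0.5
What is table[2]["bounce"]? 0.64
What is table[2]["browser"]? "Edge"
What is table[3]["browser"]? "Firefox"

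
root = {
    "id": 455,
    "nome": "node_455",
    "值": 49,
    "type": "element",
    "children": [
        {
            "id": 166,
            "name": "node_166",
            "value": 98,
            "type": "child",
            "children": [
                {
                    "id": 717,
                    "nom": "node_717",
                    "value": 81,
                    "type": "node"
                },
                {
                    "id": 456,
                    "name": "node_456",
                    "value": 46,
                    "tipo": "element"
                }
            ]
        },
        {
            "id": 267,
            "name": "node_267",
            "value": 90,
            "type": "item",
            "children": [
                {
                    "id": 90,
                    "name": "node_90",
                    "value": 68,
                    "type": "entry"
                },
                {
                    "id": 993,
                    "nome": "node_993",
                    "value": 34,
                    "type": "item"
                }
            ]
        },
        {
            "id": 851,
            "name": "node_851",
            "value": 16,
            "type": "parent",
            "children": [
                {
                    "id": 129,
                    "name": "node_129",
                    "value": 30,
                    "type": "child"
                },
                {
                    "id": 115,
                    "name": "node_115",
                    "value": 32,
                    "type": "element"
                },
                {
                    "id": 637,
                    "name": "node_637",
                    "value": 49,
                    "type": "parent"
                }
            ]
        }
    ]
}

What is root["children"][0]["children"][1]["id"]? 456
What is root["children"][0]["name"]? "node_166"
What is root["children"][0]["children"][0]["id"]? 717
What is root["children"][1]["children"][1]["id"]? 993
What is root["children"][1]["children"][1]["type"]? "item"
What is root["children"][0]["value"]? 98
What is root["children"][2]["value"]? 16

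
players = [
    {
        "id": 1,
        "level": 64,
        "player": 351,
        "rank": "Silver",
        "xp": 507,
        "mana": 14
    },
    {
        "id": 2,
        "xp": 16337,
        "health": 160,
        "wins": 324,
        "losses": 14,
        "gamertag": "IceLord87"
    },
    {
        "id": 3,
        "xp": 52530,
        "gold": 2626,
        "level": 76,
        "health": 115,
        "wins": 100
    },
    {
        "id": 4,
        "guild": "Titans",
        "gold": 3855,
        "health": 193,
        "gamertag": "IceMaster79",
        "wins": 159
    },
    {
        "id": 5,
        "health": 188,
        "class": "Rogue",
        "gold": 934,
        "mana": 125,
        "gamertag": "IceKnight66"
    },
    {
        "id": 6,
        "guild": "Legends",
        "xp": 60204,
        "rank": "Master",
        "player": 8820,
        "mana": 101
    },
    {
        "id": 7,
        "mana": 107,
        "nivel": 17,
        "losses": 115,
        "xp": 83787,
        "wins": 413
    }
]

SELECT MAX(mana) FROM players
125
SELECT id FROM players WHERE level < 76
[1]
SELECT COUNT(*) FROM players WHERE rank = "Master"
1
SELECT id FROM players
[1, 2, 3, 4, 5, 6, 7]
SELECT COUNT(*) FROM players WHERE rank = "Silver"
1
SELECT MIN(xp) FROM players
507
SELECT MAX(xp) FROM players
83787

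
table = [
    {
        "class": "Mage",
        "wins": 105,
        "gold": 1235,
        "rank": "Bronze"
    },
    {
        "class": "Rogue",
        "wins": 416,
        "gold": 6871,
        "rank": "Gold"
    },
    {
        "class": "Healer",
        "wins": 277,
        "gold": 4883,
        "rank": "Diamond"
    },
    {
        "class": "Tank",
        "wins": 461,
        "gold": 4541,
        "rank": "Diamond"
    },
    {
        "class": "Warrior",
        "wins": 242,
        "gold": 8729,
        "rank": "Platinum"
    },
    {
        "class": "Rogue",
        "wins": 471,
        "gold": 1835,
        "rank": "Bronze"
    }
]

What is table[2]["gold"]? 4883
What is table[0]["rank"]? "Bronze"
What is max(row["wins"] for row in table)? 471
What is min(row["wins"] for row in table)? 105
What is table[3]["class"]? "Tank"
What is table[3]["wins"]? 461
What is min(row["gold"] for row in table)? 1235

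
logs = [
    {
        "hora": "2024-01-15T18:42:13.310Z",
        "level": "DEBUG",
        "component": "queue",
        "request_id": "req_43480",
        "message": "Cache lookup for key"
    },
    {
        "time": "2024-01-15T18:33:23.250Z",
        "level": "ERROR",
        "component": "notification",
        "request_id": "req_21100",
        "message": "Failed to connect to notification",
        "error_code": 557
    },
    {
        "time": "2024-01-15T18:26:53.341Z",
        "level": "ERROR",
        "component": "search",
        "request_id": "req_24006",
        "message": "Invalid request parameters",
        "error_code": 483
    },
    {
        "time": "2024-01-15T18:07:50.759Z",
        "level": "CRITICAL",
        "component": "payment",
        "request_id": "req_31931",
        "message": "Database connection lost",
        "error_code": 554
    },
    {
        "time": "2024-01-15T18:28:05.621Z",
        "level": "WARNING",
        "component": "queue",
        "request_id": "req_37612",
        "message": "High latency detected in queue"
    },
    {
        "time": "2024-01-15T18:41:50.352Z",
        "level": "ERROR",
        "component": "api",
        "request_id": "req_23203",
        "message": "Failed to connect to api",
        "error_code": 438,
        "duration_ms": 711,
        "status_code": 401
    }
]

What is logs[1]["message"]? "Failed to connect to notification"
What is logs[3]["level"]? "CRITICAL"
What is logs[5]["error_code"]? 438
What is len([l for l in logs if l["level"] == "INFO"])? 0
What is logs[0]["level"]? "DEBUG"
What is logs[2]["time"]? "2024-01-15T18:26:53.341Z"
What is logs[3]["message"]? "Database connection lost"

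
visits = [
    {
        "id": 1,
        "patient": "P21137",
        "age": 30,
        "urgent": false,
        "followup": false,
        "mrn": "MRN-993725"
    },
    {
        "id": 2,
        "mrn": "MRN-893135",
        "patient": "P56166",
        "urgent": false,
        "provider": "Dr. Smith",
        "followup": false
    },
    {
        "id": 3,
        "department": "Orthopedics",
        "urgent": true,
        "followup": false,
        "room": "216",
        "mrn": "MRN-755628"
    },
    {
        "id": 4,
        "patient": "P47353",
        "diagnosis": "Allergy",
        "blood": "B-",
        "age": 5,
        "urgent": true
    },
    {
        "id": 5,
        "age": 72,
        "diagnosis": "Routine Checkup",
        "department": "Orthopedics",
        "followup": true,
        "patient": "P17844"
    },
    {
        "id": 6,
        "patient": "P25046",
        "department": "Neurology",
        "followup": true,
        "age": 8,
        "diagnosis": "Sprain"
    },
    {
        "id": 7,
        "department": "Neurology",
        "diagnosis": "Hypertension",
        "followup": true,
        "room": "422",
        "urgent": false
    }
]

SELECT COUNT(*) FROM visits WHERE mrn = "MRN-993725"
1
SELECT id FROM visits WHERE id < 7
[1, 2, 3, 4, 5, 6]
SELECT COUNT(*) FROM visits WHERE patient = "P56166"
1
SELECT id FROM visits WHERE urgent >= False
[1, 2, 3, 4, 7]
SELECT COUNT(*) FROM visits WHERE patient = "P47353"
1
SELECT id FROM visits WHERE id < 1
[]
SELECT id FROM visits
[1, 2, 3, 4, 5, 6, 7]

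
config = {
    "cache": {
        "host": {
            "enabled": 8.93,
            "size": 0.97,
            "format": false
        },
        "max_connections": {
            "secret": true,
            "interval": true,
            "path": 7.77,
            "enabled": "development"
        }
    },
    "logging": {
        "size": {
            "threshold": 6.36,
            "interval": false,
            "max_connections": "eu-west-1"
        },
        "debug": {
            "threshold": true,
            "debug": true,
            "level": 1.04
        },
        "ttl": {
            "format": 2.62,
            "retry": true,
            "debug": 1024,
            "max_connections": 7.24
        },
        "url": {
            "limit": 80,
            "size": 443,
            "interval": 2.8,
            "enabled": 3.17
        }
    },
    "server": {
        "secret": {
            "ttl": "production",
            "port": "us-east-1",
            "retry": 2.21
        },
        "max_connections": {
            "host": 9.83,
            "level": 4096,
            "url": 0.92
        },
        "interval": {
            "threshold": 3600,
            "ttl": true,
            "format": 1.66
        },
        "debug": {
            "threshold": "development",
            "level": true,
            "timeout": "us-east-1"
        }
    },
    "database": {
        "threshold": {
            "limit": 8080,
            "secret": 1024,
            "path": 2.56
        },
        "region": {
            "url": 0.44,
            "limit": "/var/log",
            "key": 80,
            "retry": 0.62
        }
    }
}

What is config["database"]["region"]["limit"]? "/var/log"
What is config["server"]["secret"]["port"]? "us-east-1"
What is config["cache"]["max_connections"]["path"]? 7.77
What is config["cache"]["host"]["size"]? 0.97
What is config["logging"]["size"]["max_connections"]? "eu-west-1"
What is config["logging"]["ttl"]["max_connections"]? 7.24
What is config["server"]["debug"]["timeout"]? "us-east-1"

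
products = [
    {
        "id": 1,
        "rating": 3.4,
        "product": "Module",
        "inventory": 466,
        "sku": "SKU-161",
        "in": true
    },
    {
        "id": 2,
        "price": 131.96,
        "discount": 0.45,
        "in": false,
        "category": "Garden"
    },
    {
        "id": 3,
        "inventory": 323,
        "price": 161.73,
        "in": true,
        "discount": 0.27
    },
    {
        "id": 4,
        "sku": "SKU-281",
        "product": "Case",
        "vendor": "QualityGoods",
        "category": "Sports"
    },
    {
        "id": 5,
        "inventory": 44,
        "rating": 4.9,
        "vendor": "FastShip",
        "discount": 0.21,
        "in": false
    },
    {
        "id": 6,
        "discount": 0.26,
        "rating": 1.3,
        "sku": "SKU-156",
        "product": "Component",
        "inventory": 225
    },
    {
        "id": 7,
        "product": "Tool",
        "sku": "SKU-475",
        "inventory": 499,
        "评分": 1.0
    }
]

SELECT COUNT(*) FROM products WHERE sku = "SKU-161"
1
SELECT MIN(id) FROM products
1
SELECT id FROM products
[1, 2, 3, 4, 5, 6, 7]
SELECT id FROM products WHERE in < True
[2, 5]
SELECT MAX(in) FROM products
True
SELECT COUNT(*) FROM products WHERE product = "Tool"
1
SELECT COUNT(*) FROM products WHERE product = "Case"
1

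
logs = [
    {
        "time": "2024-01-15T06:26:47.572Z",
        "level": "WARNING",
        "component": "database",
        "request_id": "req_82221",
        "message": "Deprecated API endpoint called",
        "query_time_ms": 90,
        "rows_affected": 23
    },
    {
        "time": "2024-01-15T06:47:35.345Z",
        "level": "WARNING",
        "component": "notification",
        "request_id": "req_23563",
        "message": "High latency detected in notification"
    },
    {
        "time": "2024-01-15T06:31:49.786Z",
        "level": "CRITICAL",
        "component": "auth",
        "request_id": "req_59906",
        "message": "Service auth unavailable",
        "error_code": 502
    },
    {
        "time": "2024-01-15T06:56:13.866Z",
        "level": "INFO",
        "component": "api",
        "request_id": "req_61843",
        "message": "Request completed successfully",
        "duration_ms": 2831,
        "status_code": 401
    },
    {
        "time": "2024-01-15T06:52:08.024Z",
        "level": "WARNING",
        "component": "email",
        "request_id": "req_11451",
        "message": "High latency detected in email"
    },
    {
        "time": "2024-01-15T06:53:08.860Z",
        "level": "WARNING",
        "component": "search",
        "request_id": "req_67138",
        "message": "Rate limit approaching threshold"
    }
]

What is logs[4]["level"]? "WARNING"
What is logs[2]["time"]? "2024-01-15T06:31:49.786Z"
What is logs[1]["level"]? "WARNING"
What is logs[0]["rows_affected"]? 23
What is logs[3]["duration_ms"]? 2831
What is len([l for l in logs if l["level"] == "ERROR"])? 0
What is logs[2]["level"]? "CRITICAL"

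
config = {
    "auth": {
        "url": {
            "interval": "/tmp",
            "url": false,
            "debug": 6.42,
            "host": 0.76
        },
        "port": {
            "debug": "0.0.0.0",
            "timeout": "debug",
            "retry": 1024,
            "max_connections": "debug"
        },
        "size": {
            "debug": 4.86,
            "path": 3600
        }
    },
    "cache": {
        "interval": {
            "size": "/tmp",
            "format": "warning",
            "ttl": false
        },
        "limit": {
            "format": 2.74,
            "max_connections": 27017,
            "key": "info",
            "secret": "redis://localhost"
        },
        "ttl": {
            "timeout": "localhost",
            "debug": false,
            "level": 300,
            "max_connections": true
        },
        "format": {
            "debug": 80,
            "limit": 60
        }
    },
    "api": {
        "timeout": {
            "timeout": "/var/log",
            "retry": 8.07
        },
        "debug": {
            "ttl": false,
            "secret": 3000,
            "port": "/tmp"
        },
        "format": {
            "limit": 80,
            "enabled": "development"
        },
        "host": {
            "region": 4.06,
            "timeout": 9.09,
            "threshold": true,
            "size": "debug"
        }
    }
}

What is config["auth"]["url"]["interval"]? "/tmp"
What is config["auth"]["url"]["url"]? False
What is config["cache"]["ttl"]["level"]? 300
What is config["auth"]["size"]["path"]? 3600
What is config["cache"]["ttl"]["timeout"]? "localhost"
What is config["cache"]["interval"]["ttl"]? False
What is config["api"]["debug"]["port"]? "/tmp"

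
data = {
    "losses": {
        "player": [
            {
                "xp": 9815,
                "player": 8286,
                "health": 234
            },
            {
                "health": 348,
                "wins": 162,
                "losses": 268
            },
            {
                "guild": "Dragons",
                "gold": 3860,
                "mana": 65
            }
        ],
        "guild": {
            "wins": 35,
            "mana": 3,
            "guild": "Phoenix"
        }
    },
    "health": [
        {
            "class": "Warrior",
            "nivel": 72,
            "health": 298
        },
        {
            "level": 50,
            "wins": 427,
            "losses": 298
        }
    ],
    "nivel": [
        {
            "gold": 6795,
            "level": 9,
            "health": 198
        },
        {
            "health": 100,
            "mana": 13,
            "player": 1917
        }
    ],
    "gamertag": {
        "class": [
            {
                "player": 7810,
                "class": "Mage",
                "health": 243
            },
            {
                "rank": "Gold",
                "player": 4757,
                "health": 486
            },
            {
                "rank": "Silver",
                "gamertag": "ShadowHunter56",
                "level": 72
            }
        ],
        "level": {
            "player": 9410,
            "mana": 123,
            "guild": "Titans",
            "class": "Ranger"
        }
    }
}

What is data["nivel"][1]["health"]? 100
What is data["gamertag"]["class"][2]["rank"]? "Silver"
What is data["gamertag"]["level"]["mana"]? 123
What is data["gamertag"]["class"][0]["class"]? "Mage"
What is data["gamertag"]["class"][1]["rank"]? "Gold"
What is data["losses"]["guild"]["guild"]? "Phoenix"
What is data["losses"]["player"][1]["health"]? 348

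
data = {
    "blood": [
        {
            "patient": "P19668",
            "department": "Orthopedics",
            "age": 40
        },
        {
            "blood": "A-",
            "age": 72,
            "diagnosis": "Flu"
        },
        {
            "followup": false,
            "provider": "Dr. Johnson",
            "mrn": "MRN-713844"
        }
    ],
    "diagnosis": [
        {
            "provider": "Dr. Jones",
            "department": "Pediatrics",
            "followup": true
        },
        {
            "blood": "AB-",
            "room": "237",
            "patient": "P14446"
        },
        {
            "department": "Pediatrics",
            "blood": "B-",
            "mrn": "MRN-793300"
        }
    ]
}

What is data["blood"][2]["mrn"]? "MRN-713844"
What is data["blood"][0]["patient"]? "P19668"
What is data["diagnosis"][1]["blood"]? "AB-"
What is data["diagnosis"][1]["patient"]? "P14446"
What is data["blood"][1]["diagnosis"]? "Flu"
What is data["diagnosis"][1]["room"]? "237"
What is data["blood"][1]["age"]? 72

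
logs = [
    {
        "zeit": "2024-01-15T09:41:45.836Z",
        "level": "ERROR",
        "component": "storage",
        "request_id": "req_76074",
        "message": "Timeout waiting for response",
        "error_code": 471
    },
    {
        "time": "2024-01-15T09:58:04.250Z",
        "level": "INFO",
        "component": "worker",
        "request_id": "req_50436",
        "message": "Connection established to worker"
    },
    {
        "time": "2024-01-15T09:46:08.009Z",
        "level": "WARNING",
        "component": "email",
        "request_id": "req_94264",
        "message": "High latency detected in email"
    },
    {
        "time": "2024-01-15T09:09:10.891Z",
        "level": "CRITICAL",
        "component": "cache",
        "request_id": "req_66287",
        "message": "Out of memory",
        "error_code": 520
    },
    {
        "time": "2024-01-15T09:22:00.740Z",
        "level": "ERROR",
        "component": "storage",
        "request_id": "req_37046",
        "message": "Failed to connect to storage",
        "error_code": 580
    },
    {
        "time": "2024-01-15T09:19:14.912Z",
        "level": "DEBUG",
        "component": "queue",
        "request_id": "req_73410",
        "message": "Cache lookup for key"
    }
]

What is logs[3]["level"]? "CRITICAL"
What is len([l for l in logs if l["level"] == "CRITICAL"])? 1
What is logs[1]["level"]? "INFO"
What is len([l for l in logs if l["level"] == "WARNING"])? 1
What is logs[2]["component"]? "email"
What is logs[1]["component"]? "worker"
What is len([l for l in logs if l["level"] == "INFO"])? 1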